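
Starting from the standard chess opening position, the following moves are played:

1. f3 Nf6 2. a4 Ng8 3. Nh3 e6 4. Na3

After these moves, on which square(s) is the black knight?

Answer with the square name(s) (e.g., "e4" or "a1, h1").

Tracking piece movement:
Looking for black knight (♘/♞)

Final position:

  a b c d e f g h
  ─────────────────
8│♜ ♞ ♝ ♛ ♚ ♝ ♞ ♜│8
7│♟ ♟ ♟ ♟ · ♟ ♟ ♟│7
6│· · · · ♟ · · ·│6
5│· · · · · · · ·│5
4│♙ · · · · · · ·│4
3│♘ · · · · ♙ · ♘│3
2│· ♙ ♙ ♙ ♙ · ♙ ♙│2
1│♖ · ♗ ♕ ♔ ♗ · ♖│1
  ─────────────────
  a b c d e f g h


b8, g8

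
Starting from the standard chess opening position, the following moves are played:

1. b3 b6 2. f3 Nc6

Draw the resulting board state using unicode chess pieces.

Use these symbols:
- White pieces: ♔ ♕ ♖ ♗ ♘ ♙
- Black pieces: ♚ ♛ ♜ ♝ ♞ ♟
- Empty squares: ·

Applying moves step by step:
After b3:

♜ ♞ ♝ ♛ ♚ ♝ ♞ ♜
♟ ♟ ♟ ♟ ♟ ♟ ♟ ♟
· · · · · · · ·
· · · · · · · ·
· · · · · · · ·
· ♙ · · · · · ·
♙ · ♙ ♙ ♙ ♙ ♙ ♙
♖ ♘ ♗ ♕ ♔ ♗ ♘ ♖


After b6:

♜ ♞ ♝ ♛ ♚ ♝ ♞ ♜
♟ · ♟ ♟ ♟ ♟ ♟ ♟
· ♟ · · · · · ·
· · · · · · · ·
· · · · · · · ·
· ♙ · · · · · ·
♙ · ♙ ♙ ♙ ♙ ♙ ♙
♖ ♘ ♗ ♕ ♔ ♗ ♘ ♖


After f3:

♜ ♞ ♝ ♛ ♚ ♝ ♞ ♜
♟ · ♟ ♟ ♟ ♟ ♟ ♟
· ♟ · · · · · ·
· · · · · · · ·
· · · · · · · ·
· ♙ · · · ♙ · ·
♙ · ♙ ♙ ♙ · ♙ ♙
♖ ♘ ♗ ♕ ♔ ♗ ♘ ♖


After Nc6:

♜ · ♝ ♛ ♚ ♝ ♞ ♜
♟ · ♟ ♟ ♟ ♟ ♟ ♟
· ♟ ♞ · · · · ·
· · · · · · · ·
· · · · · · · ·
· ♙ · · · ♙ · ·
♙ · ♙ ♙ ♙ · ♙ ♙
♖ ♘ ♗ ♕ ♔ ♗ ♘ ♖



  a b c d e f g h
  ─────────────────
8│♜ · ♝ ♛ ♚ ♝ ♞ ♜│8
7│♟ · ♟ ♟ ♟ ♟ ♟ ♟│7
6│· ♟ ♞ · · · · ·│6
5│· · · · · · · ·│5
4│· · · · · · · ·│4
3│· ♙ · · · ♙ · ·│3
2│♙ · ♙ ♙ ♙ · ♙ ♙│2
1│♖ ♘ ♗ ♕ ♔ ♗ ♘ ♖│1
  ─────────────────
  a b c d e f g h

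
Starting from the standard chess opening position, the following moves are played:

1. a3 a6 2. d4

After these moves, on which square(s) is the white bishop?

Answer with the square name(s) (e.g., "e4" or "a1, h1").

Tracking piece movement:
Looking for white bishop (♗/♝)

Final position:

  a b c d e f g h
  ─────────────────
8│♜ ♞ ♝ ♛ ♚ ♝ ♞ ♜│8
7│· ♟ ♟ ♟ ♟ ♟ ♟ ♟│7
6│♟ · · · · · · ·│6
5│· · · · · · · ·│5
4│· · · ♙ · · · ·│4
3│♙ · · · · · · ·│3
2│· ♙ ♙ · ♙ ♙ ♙ ♙│2
1│♖ ♘ ♗ ♕ ♔ ♗ ♘ ♖│1
  ─────────────────
  a b c d e f g h


c1, f1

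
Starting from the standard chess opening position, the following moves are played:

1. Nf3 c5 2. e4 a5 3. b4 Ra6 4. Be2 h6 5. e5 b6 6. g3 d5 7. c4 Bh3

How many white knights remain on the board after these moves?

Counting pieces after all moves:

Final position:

  a b c d e f g h
  ─────────────────
8│· ♞ · ♛ ♚ ♝ ♞ ♜│8
7│· · · · ♟ ♟ ♟ ·│7
6│♜ ♟ · · · · · ♟│6
5│♟ · ♟ ♟ ♙ · · ·│5
4│· ♙ ♙ · · · · ·│4
3│· · · · · ♘ ♙ ♝│3
2│♙ · · ♙ ♗ ♙ · ♙│2
1│♖ ♘ ♗ ♕ ♔ · · ♖│1
  ─────────────────
  a b c d e f g h


2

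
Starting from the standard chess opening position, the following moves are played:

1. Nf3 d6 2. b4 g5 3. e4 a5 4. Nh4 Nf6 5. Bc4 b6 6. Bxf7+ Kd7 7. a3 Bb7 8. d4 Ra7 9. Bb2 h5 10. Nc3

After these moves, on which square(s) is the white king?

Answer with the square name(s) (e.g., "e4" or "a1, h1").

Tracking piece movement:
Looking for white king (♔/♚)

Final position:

  a b c d e f g h
  ─────────────────
8│· ♞ · ♛ · ♝ · ♜│8
7│♜ ♝ ♟ ♚ ♟ ♗ · ·│7
6│· ♟ · ♟ · ♞ · ·│6
5│♟ · · · · · ♟ ♟│5
4│· ♙ · ♙ ♙ · · ♘│4
3│♙ · ♘ · · · · ·│3
2│· ♗ ♙ · · ♙ ♙ ♙│2
1│♖ · · ♕ ♔ · · ♖│1
  ─────────────────
  a b c d e f g h


e1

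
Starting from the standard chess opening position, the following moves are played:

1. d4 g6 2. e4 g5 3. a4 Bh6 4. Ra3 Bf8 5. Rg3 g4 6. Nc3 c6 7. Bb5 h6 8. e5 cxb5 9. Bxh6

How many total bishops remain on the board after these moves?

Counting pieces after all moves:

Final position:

  a b c d e f g h
  ─────────────────
8│♜ ♞ ♝ ♛ ♚ ♝ ♞ ♜│8
7│♟ ♟ · ♟ ♟ ♟ · ·│7
6│· · · · · · · ♗│6
5│· ♟ · · ♙ · · ·│5
4│♙ · · ♙ · · ♟ ·│4
3│· · ♘ · · · ♖ ·│3
2│· ♙ ♙ · · ♙ ♙ ♙│2
1│· · · ♕ ♔ · ♘ ♖│1
  ─────────────────
  a b c d e f g h


3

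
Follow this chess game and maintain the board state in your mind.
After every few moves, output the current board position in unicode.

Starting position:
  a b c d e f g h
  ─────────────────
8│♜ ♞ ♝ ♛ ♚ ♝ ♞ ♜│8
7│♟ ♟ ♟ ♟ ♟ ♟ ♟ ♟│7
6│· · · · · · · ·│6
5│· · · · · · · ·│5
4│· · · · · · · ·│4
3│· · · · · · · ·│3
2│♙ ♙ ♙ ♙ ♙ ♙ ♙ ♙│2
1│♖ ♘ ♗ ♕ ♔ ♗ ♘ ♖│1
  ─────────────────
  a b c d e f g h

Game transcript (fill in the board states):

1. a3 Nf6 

  a b c d e f g h
  ─────────────────
8│♜ ♞ ♝ ♛ ♚ ♝ · ♜│8
7│♟ ♟ ♟ ♟ ♟ ♟ ♟ ♟│7
6│· · · · · ♞ · ·│6
5│· · · · · · · ·│5
4│· · · · · · · ·│4
3│♙ · · · · · · ·│3
2│· ♙ ♙ ♙ ♙ ♙ ♙ ♙│2
1│♖ ♘ ♗ ♕ ♔ ♗ ♘ ♖│1
  ─────────────────
  a b c d e f g h

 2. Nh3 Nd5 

  a b c d e f g h
  ─────────────────
8│♜ ♞ ♝ ♛ ♚ ♝ · ♜│8
7│♟ ♟ ♟ ♟ ♟ ♟ ♟ ♟│7
6│· · · · · · · ·│6
5│· · · ♞ · · · ·│5
4│· · · · · · · ·│4
3│♙ · · · · · · ♘│3
2│· ♙ ♙ ♙ ♙ ♙ ♙ ♙│2
1│♖ ♘ ♗ ♕ ♔ ♗ · ♖│1
  ─────────────────
  a b c d e f g h

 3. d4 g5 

  a b c d e f g h
  ─────────────────
8│♜ ♞ ♝ ♛ ♚ ♝ · ♜│8
7│♟ ♟ ♟ ♟ ♟ ♟ · ♟│7
6│· · · · · · · ·│6
5│· · · ♞ · · ♟ ·│5
4│· · · ♙ · · · ·│4
3│♙ · · · · · · ♘│3
2│· ♙ ♙ · ♙ ♙ ♙ ♙│2
1│♖ ♘ ♗ ♕ ♔ ♗ · ♖│1
  ─────────────────
  a b c d e f g h

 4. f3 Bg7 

  a b c d e f g h
  ─────────────────
8│♜ ♞ ♝ ♛ ♚ · · ♜│8
7│♟ ♟ ♟ ♟ ♟ ♟ ♝ ♟│7
6│· · · · · · · ·│6
5│· · · ♞ · · ♟ ·│5
4│· · · ♙ · · · ·│4
3│♙ · · · · ♙ · ♘│3
2│· ♙ ♙ · ♙ · ♙ ♙│2
1│♖ ♘ ♗ ♕ ♔ ♗ · ♖│1
  ─────────────────
  a b c d e f g h



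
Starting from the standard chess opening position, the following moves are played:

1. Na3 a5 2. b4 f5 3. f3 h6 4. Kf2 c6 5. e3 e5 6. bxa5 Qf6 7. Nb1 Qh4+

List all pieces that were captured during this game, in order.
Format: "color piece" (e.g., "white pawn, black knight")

Tracking captures:
  bxa5: captured black pawn

black pawn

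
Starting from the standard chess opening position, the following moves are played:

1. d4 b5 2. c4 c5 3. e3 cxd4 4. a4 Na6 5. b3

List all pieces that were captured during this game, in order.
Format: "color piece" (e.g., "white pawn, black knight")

Tracking captures:
  cxd4: captured white pawn

white pawn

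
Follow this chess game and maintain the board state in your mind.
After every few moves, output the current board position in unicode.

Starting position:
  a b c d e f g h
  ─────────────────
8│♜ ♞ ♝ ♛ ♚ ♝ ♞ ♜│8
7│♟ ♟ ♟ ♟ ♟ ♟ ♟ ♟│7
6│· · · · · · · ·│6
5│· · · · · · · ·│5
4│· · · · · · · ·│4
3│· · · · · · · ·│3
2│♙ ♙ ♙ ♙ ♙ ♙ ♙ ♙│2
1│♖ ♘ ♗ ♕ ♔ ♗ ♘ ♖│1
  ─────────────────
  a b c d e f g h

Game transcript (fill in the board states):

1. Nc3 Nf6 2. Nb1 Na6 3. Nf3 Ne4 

  a b c d e f g h
  ─────────────────
8│♜ · ♝ ♛ ♚ ♝ · ♜│8
7│♟ ♟ ♟ ♟ ♟ ♟ ♟ ♟│7
6│♞ · · · · · · ·│6
5│· · · · · · · ·│5
4│· · · · ♞ · · ·│4
3│· · · · · ♘ · ·│3
2│♙ ♙ ♙ ♙ ♙ ♙ ♙ ♙│2
1│♖ ♘ ♗ ♕ ♔ ♗ · ♖│1
  ─────────────────
  a b c d e f g h

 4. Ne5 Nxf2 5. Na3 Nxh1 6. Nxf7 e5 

  a b c d e f g h
  ─────────────────
8│♜ · ♝ ♛ ♚ ♝ · ♜│8
7│♟ ♟ ♟ ♟ · ♘ ♟ ♟│7
6│♞ · · · · · · ·│6
5│· · · · ♟ · · ·│5
4│· · · · · · · ·│4
3│♘ · · · · · · ·│3
2│♙ ♙ ♙ ♙ ♙ · ♙ ♙│2
1│♖ · ♗ ♕ ♔ ♗ · ♞│1
  ─────────────────
  a b c d e f g h

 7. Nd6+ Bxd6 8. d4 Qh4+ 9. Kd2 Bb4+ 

  a b c d e f g h
  ─────────────────
8│♜ · ♝ · ♚ · · ♜│8
7│♟ ♟ ♟ ♟ · · ♟ ♟│7
6│♞ · · · · · · ·│6
5│· · · · ♟ · · ·│5
4│· ♝ · ♙ · · · ♛│4
3│♘ · · · · · · ·│3
2│♙ ♙ ♙ ♔ ♙ · ♙ ♙│2
1│♖ · ♗ ♕ · ♗ · ♞│1
  ─────────────────
  a b c d e f g h

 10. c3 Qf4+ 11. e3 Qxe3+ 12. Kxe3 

  a b c d e f g h
  ─────────────────
8│♜ · ♝ · ♚ · · ♜│8
7│♟ ♟ ♟ ♟ · · ♟ ♟│7
6│♞ · · · · · · ·│6
5│· · · · ♟ · · ·│5
4│· ♝ · ♙ · · · ·│4
3│♘ · ♙ · ♔ · · ·│3
2│♙ ♙ · · · · ♙ ♙│2
1│♖ · ♗ ♕ · ♗ · ♞│1
  ─────────────────
  a b c d e f g h


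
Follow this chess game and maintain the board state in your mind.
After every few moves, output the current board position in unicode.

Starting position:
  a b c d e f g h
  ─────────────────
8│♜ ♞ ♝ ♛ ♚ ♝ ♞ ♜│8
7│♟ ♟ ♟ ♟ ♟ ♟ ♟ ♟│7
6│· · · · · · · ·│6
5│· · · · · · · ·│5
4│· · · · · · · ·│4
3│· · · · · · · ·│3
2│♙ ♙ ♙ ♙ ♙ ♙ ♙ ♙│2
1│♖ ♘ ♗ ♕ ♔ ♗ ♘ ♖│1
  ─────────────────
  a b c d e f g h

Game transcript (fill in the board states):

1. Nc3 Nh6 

  a b c d e f g h
  ─────────────────
8│♜ ♞ ♝ ♛ ♚ ♝ · ♜│8
7│♟ ♟ ♟ ♟ ♟ ♟ ♟ ♟│7
6│· · · · · · · ♞│6
5│· · · · · · · ·│5
4│· · · · · · · ·│4
3│· · ♘ · · · · ·│3
2│♙ ♙ ♙ ♙ ♙ ♙ ♙ ♙│2
1│♖ · ♗ ♕ ♔ ♗ ♘ ♖│1
  ─────────────────
  a b c d e f g h

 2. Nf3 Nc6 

  a b c d e f g h
  ─────────────────
8│♜ · ♝ ♛ ♚ ♝ · ♜│8
7│♟ ♟ ♟ ♟ ♟ ♟ ♟ ♟│7
6│· · ♞ · · · · ♞│6
5│· · · · · · · ·│5
4│· · · · · · · ·│4
3│· · ♘ · · ♘ · ·│3
2│♙ ♙ ♙ ♙ ♙ ♙ ♙ ♙│2
1│♖ · ♗ ♕ ♔ ♗ · ♖│1
  ─────────────────
  a b c d e f g h

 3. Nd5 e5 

  a b c d e f g h
  ─────────────────
8│♜ · ♝ ♛ ♚ ♝ · ♜│8
7│♟ ♟ ♟ ♟ · ♟ ♟ ♟│7
6│· · ♞ · · · · ♞│6
5│· · · ♘ ♟ · · ·│5
4│· · · · · · · ·│4
3│· · · · · ♘ · ·│3
2│♙ ♙ ♙ ♙ ♙ ♙ ♙ ♙│2
1│♖ · ♗ ♕ ♔ ♗ · ♖│1
  ─────────────────
  a b c d e f g h



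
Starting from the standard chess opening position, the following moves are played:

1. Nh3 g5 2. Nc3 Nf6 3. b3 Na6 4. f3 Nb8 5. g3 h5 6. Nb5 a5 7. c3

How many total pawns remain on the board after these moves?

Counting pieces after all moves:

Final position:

  a b c d e f g h
  ─────────────────
8│♜ ♞ ♝ ♛ ♚ ♝ · ♜│8
7│· ♟ ♟ ♟ ♟ ♟ · ·│7
6│· · · · · ♞ · ·│6
5│♟ ♘ · · · · ♟ ♟│5
4│· · · · · · · ·│4
3│· ♙ ♙ · · ♙ ♙ ♘│3
2│♙ · · ♙ ♙ · · ♙│2
1│♖ · ♗ ♕ ♔ ♗ · ♖│1
  ─────────────────
  a b c d e f g h


16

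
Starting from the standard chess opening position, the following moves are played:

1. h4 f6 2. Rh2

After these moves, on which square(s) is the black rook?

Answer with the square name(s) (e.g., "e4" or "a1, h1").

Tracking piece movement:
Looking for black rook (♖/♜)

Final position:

  a b c d e f g h
  ─────────────────
8│♜ ♞ ♝ ♛ ♚ ♝ ♞ ♜│8
7│♟ ♟ ♟ ♟ ♟ · ♟ ♟│7
6│· · · · · ♟ · ·│6
5│· · · · · · · ·│5
4│· · · · · · · ♙│4
3│· · · · · · · ·│3
2│♙ ♙ ♙ ♙ ♙ ♙ ♙ ♖│2
1│♖ ♘ ♗ ♕ ♔ ♗ ♘ ·│1
  ─────────────────
  a b c d e f g h


a8, h8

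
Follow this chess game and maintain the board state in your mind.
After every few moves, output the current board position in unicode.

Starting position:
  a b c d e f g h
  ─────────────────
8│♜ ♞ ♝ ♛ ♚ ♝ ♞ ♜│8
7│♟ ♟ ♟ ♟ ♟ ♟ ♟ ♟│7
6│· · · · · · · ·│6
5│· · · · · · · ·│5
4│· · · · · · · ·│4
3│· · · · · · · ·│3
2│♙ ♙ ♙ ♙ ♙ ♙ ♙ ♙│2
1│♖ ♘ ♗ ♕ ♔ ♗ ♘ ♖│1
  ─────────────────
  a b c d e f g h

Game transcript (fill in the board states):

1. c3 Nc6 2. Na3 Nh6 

  a b c d e f g h
  ─────────────────
8│♜ · ♝ ♛ ♚ ♝ · ♜│8
7│♟ ♟ ♟ ♟ ♟ ♟ ♟ ♟│7
6│· · ♞ · · · · ♞│6
5│· · · · · · · ·│5
4│· · · · · · · ·│4
3│♘ · ♙ · · · · ·│3
2│♙ ♙ · ♙ ♙ ♙ ♙ ♙│2
1│♖ · ♗ ♕ ♔ ♗ ♘ ♖│1
  ─────────────────
  a b c d e f g h

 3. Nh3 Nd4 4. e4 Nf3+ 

  a b c d e f g h
  ─────────────────
8│♜ · ♝ ♛ ♚ ♝ · ♜│8
7│♟ ♟ ♟ ♟ ♟ ♟ ♟ ♟│7
6│· · · · · · · ♞│6
5│· · · · · · · ·│5
4│· · · · ♙ · · ·│4
3│♘ · ♙ · · ♞ · ♘│3
2│♙ ♙ · ♙ · ♙ ♙ ♙│2
1│♖ · ♗ ♕ ♔ ♗ · ♖│1
  ─────────────────
  a b c d e f g h

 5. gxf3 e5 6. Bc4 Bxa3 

  a b c d e f g h
  ─────────────────
8│♜ · ♝ ♛ ♚ · · ♜│8
7│♟ ♟ ♟ ♟ · ♟ ♟ ♟│7
6│· · · · · · · ♞│6
5│· · · · ♟ · · ·│5
4│· · ♗ · ♙ · · ·│4
3│♝ · ♙ · · ♙ · ♘│3
2│♙ ♙ · ♙ · ♙ · ♙│2
1│♖ · ♗ ♕ ♔ · · ♖│1
  ─────────────────
  a b c d e f g h

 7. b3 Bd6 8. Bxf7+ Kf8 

  a b c d e f g h
  ─────────────────
8│♜ · ♝ ♛ · ♚ · ♜│8
7│♟ ♟ ♟ ♟ · ♗ ♟ ♟│7
6│· · · ♝ · · · ♞│6
5│· · · · ♟ · · ·│5
4│· · · · ♙ · · ·│4
3│· ♙ ♙ · · ♙ · ♘│3
2│♙ · · ♙ · ♙ · ♙│2
1│♖ · ♗ ♕ ♔ · · ♖│1
  ─────────────────
  a b c d e f g h

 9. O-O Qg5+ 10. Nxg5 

  a b c d e f g h
  ─────────────────
8│♜ · ♝ · · ♚ · ♜│8
7│♟ ♟ ♟ ♟ · ♗ ♟ ♟│7
6│· · · ♝ · · · ♞│6
5│· · · · ♟ · ♘ ·│5
4│· · · · ♙ · · ·│4
3│· ♙ ♙ · · ♙ · ·│3
2│♙ · · ♙ · ♙ · ♙│2
1│♖ · ♗ ♕ · ♖ ♔ ·│1
  ─────────────────
  a b c d e f g h


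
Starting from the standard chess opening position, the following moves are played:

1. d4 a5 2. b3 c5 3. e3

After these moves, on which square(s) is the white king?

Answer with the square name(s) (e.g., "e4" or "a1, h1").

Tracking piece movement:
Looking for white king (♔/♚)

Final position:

  a b c d e f g h
  ─────────────────
8│♜ ♞ ♝ ♛ ♚ ♝ ♞ ♜│8
7│· ♟ · ♟ ♟ ♟ ♟ ♟│7
6│· · · · · · · ·│6
5│♟ · ♟ · · · · ·│5
4│· · · ♙ · · · ·│4
3│· ♙ · · ♙ · · ·│3
2│♙ · ♙ · · ♙ ♙ ♙│2
1│♖ ♘ ♗ ♕ ♔ ♗ ♘ ♖│1
  ─────────────────
  a b c d e f g h


e1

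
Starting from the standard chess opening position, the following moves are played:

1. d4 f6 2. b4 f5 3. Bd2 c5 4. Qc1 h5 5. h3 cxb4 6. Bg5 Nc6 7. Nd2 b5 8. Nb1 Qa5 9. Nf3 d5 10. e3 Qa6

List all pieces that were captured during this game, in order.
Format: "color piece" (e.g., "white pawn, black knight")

Tracking captures:
  cxb4: captured white pawn

white pawn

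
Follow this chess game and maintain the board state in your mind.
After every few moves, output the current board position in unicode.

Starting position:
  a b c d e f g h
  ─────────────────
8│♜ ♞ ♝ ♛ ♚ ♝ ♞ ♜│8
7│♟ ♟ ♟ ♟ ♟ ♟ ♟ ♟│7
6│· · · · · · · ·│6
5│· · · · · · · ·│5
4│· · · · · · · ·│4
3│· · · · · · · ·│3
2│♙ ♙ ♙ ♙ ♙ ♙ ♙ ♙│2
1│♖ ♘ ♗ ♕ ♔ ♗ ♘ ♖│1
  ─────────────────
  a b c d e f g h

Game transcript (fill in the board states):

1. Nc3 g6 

  a b c d e f g h
  ─────────────────
8│♜ ♞ ♝ ♛ ♚ ♝ ♞ ♜│8
7│♟ ♟ ♟ ♟ ♟ ♟ · ♟│7
6│· · · · · · ♟ ·│6
5│· · · · · · · ·│5
4│· · · · · · · ·│4
3│· · ♘ · · · · ·│3
2│♙ ♙ ♙ ♙ ♙ ♙ ♙ ♙│2
1│♖ · ♗ ♕ ♔ ♗ ♘ ♖│1
  ─────────────────
  a b c d e f g h

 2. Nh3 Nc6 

  a b c d e f g h
  ─────────────────
8│♜ · ♝ ♛ ♚ ♝ ♞ ♜│8
7│♟ ♟ ♟ ♟ ♟ ♟ · ♟│7
6│· · ♞ · · · ♟ ·│6
5│· · · · · · · ·│5
4│· · · · · · · ·│4
3│· · ♘ · · · · ♘│3
2│♙ ♙ ♙ ♙ ♙ ♙ ♙ ♙│2
1│♖ · ♗ ♕ ♔ ♗ · ♖│1
  ─────────────────
  a b c d e f g h

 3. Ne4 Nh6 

  a b c d e f g h
  ─────────────────
8│♜ · ♝ ♛ ♚ ♝ · ♜│8
7│♟ ♟ ♟ ♟ ♟ ♟ · ♟│7
6│· · ♞ · · · ♟ ♞│6
5│· · · · · · · ·│5
4│· · · · ♘ · · ·│4
3│· · · · · · · ♘│3
2│♙ ♙ ♙ ♙ ♙ ♙ ♙ ♙│2
1│♖ · ♗ ♕ ♔ ♗ · ♖│1
  ─────────────────
  a b c d e f g h

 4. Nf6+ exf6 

  a b c d e f g h
  ─────────────────
8│♜ · ♝ ♛ ♚ ♝ · ♜│8
7│♟ ♟ ♟ ♟ · ♟ · ♟│7
6│· · ♞ · · ♟ ♟ ♞│6
5│· · · · · · · ·│5
4│· · · · · · · ·│4
3│· · · · · · · ♘│3
2│♙ ♙ ♙ ♙ ♙ ♙ ♙ ♙│2
1│♖ · ♗ ♕ ♔ ♗ · ♖│1
  ─────────────────
  a b c d e f g h

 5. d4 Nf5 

  a b c d e f g h
  ─────────────────
8│♜ · ♝ ♛ ♚ ♝ · ♜│8
7│♟ ♟ ♟ ♟ · ♟ · ♟│7
6│· · ♞ · · ♟ ♟ ·│6
5│· · · · · ♞ · ·│5
4│· · · ♙ · · · ·│4
3│· · · · · · · ♘│3
2│♙ ♙ ♙ · ♙ ♙ ♙ ♙│2
1│♖ · ♗ ♕ ♔ ♗ · ♖│1
  ─────────────────
  a b c d e f g h



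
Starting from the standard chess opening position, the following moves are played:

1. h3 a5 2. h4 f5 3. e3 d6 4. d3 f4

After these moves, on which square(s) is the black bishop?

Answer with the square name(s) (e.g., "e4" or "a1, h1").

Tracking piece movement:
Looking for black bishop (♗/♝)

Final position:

  a b c d e f g h
  ─────────────────
8│♜ ♞ ♝ ♛ ♚ ♝ ♞ ♜│8
7│· ♟ ♟ · ♟ · ♟ ♟│7
6│· · · ♟ · · · ·│6
5│♟ · · · · · · ·│5
4│· · · · · ♟ · ♙│4
3│· · · ♙ ♙ · · ·│3
2│♙ ♙ ♙ · · ♙ ♙ ·│2
1│♖ ♘ ♗ ♕ ♔ ♗ ♘ ♖│1
  ─────────────────
  a b c d e f g h


c8, f8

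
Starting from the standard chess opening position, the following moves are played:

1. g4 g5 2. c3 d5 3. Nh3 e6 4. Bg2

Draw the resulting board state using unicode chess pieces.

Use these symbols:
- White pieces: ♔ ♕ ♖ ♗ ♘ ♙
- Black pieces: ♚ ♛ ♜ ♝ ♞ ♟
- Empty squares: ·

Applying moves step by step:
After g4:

♜ ♞ ♝ ♛ ♚ ♝ ♞ ♜
♟ ♟ ♟ ♟ ♟ ♟ ♟ ♟
· · · · · · · ·
· · · · · · · ·
· · · · · · ♙ ·
· · · · · · · ·
♙ ♙ ♙ ♙ ♙ ♙ · ♙
♖ ♘ ♗ ♕ ♔ ♗ ♘ ♖


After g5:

♜ ♞ ♝ ♛ ♚ ♝ ♞ ♜
♟ ♟ ♟ ♟ ♟ ♟ · ♟
· · · · · · · ·
· · · · · · ♟ ·
· · · · · · ♙ ·
· · · · · · · ·
♙ ♙ ♙ ♙ ♙ ♙ · ♙
♖ ♘ ♗ ♕ ♔ ♗ ♘ ♖


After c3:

♜ ♞ ♝ ♛ ♚ ♝ ♞ ♜
♟ ♟ ♟ ♟ ♟ ♟ · ♟
· · · · · · · ·
· · · · · · ♟ ·
· · · · · · ♙ ·
· · ♙ · · · · ·
♙ ♙ · ♙ ♙ ♙ · ♙
♖ ♘ ♗ ♕ ♔ ♗ ♘ ♖


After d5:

♜ ♞ ♝ ♛ ♚ ♝ ♞ ♜
♟ ♟ ♟ · ♟ ♟ · ♟
· · · · · · · ·
· · · ♟ · · ♟ ·
· · · · · · ♙ ·
· · ♙ · · · · ·
♙ ♙ · ♙ ♙ ♙ · ♙
♖ ♘ ♗ ♕ ♔ ♗ ♘ ♖


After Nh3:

♜ ♞ ♝ ♛ ♚ ♝ ♞ ♜
♟ ♟ ♟ · ♟ ♟ · ♟
· · · · · · · ·
· · · ♟ · · ♟ ·
· · · · · · ♙ ·
· · ♙ · · · · ♘
♙ ♙ · ♙ ♙ ♙ · ♙
♖ ♘ ♗ ♕ ♔ ♗ · ♖


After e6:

♜ ♞ ♝ ♛ ♚ ♝ ♞ ♜
♟ ♟ ♟ · · ♟ · ♟
· · · · ♟ · · ·
· · · ♟ · · ♟ ·
· · · · · · ♙ ·
· · ♙ · · · · ♘
♙ ♙ · ♙ ♙ ♙ · ♙
♖ ♘ ♗ ♕ ♔ ♗ · ♖


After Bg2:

♜ ♞ ♝ ♛ ♚ ♝ ♞ ♜
♟ ♟ ♟ · · ♟ · ♟
· · · · ♟ · · ·
· · · ♟ · · ♟ ·
· · · · · · ♙ ·
· · ♙ · · · · ♘
♙ ♙ · ♙ ♙ ♙ ♗ ♙
♖ ♘ ♗ ♕ ♔ · · ♖



  a b c d e f g h
  ─────────────────
8│♜ ♞ ♝ ♛ ♚ ♝ ♞ ♜│8
7│♟ ♟ ♟ · · ♟ · ♟│7
6│· · · · ♟ · · ·│6
5│· · · ♟ · · ♟ ·│5
4│· · · · · · ♙ ·│4
3│· · ♙ · · · · ♘│3
2│♙ ♙ · ♙ ♙ ♙ ♗ ♙│2
1│♖ ♘ ♗ ♕ ♔ · · ♖│1
  ─────────────────
  a b c d e f g h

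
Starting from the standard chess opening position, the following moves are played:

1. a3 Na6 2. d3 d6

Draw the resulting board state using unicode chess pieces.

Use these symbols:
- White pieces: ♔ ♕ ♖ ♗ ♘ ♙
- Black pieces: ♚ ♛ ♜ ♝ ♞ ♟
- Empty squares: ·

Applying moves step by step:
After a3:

♜ ♞ ♝ ♛ ♚ ♝ ♞ ♜
♟ ♟ ♟ ♟ ♟ ♟ ♟ ♟
· · · · · · · ·
· · · · · · · ·
· · · · · · · ·
♙ · · · · · · ·
· ♙ ♙ ♙ ♙ ♙ ♙ ♙
♖ ♘ ♗ ♕ ♔ ♗ ♘ ♖


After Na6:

♜ · ♝ ♛ ♚ ♝ ♞ ♜
♟ ♟ ♟ ♟ ♟ ♟ ♟ ♟
♞ · · · · · · ·
· · · · · · · ·
· · · · · · · ·
♙ · · · · · · ·
· ♙ ♙ ♙ ♙ ♙ ♙ ♙
♖ ♘ ♗ ♕ ♔ ♗ ♘ ♖


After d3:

♜ · ♝ ♛ ♚ ♝ ♞ ♜
♟ ♟ ♟ ♟ ♟ ♟ ♟ ♟
♞ · · · · · · ·
· · · · · · · ·
· · · · · · · ·
♙ · · ♙ · · · ·
· ♙ ♙ · ♙ ♙ ♙ ♙
♖ ♘ ♗ ♕ ♔ ♗ ♘ ♖


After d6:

♜ · ♝ ♛ ♚ ♝ ♞ ♜
♟ ♟ ♟ · ♟ ♟ ♟ ♟
♞ · · ♟ · · · ·
· · · · · · · ·
· · · · · · · ·
♙ · · ♙ · · · ·
· ♙ ♙ · ♙ ♙ ♙ ♙
♖ ♘ ♗ ♕ ♔ ♗ ♘ ♖



  a b c d e f g h
  ─────────────────
8│♜ · ♝ ♛ ♚ ♝ ♞ ♜│8
7│♟ ♟ ♟ · ♟ ♟ ♟ ♟│7
6│♞ · · ♟ · · · ·│6
5│· · · · · · · ·│5
4│· · · · · · · ·│4
3│♙ · · ♙ · · · ·│3
2│· ♙ ♙ · ♙ ♙ ♙ ♙│2
1│♖ ♘ ♗ ♕ ♔ ♗ ♘ ♖│1
  ─────────────────
  a b c d e f g h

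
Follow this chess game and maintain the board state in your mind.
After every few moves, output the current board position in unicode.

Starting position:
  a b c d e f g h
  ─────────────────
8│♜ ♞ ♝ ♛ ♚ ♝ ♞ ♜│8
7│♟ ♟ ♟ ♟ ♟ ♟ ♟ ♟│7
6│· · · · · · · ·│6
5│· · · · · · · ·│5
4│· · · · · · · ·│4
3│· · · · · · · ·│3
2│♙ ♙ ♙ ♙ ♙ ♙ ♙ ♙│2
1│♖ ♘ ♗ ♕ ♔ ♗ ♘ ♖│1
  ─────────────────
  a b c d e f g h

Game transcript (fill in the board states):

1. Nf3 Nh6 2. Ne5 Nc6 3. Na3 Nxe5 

  a b c d e f g h
  ─────────────────
8│♜ · ♝ ♛ ♚ ♝ · ♜│8
7│♟ ♟ ♟ ♟ ♟ ♟ ♟ ♟│7
6│· · · · · · · ♞│6
5│· · · · ♞ · · ·│5
4│· · · · · · · ·│4
3│♘ · · · · · · ·│3
2│♙ ♙ ♙ ♙ ♙ ♙ ♙ ♙│2
1│♖ · ♗ ♕ ♔ ♗ · ♖│1
  ─────────────────
  a b c d e f g h

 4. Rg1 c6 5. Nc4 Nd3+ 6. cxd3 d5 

  a b c d e f g h
  ─────────────────
8│♜ · ♝ ♛ ♚ ♝ · ♜│8
7│♟ ♟ · · ♟ ♟ ♟ ♟│7
6│· · ♟ · · · · ♞│6
5│· · · ♟ · · · ·│5
4│· · ♘ · · · · ·│4
3│· · · ♙ · · · ·│3
2│♙ ♙ · ♙ ♙ ♙ ♙ ♙│2
1│♖ · ♗ ♕ ♔ ♗ ♖ ·│1
  ─────────────────
  a b c d e f g h

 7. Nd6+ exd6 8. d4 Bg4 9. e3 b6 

  a b c d e f g h
  ─────────────────
8│♜ · · ♛ ♚ ♝ · ♜│8
7│♟ · · · · ♟ ♟ ♟│7
6│· ♟ ♟ ♟ · · · ♞│6
5│· · · ♟ · · · ·│5
4│· · · ♙ · · ♝ ·│4
3│· · · · ♙ · · ·│3
2│♙ ♙ · ♙ · ♙ ♙ ♙│2
1│♖ · ♗ ♕ ♔ ♗ ♖ ·│1
  ─────────────────
  a b c d e f g h

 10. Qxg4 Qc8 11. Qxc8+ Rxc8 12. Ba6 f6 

  a b c d e f g h
  ─────────────────
8│· · ♜ · ♚ ♝ · ♜│8
7│♟ · · · · · ♟ ♟│7
6│♗ ♟ ♟ ♟ · ♟ · ♞│6
5│· · · ♟ · · · ·│5
4│· · · ♙ · · · ·│4
3│· · · · ♙ · · ·│3
2│♙ ♙ · ♙ · ♙ ♙ ♙│2
1│♖ · ♗ · ♔ · ♖ ·│1
  ─────────────────
  a b c d e f g h



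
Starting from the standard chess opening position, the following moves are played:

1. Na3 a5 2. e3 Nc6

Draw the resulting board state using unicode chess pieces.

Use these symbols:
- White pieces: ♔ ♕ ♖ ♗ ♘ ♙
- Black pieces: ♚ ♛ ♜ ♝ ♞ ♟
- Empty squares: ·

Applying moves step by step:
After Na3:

♜ ♞ ♝ ♛ ♚ ♝ ♞ ♜
♟ ♟ ♟ ♟ ♟ ♟ ♟ ♟
· · · · · · · ·
· · · · · · · ·
· · · · · · · ·
♘ · · · · · · ·
♙ ♙ ♙ ♙ ♙ ♙ ♙ ♙
♖ · ♗ ♕ ♔ ♗ ♘ ♖


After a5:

♜ ♞ ♝ ♛ ♚ ♝ ♞ ♜
· ♟ ♟ ♟ ♟ ♟ ♟ ♟
· · · · · · · ·
♟ · · · · · · ·
· · · · · · · ·
♘ · · · · · · ·
♙ ♙ ♙ ♙ ♙ ♙ ♙ ♙
♖ · ♗ ♕ ♔ ♗ ♘ ♖


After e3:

♜ ♞ ♝ ♛ ♚ ♝ ♞ ♜
· ♟ ♟ ♟ ♟ ♟ ♟ ♟
· · · · · · · ·
♟ · · · · · · ·
· · · · · · · ·
♘ · · · ♙ · · ·
♙ ♙ ♙ ♙ · ♙ ♙ ♙
♖ · ♗ ♕ ♔ ♗ ♘ ♖


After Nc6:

♜ · ♝ ♛ ♚ ♝ ♞ ♜
· ♟ ♟ ♟ ♟ ♟ ♟ ♟
· · ♞ · · · · ·
♟ · · · · · · ·
· · · · · · · ·
♘ · · · ♙ · · ·
♙ ♙ ♙ ♙ · ♙ ♙ ♙
♖ · ♗ ♕ ♔ ♗ ♘ ♖



  a b c d e f g h
  ─────────────────
8│♜ · ♝ ♛ ♚ ♝ ♞ ♜│8
7│· ♟ ♟ ♟ ♟ ♟ ♟ ♟│7
6│· · ♞ · · · · ·│6
5│♟ · · · · · · ·│5
4│· · · · · · · ·│4
3│♘ · · · ♙ · · ·│3
2│♙ ♙ ♙ ♙ · ♙ ♙ ♙│2
1│♖ · ♗ ♕ ♔ ♗ ♘ ♖│1
  ─────────────────
  a b c d e f g h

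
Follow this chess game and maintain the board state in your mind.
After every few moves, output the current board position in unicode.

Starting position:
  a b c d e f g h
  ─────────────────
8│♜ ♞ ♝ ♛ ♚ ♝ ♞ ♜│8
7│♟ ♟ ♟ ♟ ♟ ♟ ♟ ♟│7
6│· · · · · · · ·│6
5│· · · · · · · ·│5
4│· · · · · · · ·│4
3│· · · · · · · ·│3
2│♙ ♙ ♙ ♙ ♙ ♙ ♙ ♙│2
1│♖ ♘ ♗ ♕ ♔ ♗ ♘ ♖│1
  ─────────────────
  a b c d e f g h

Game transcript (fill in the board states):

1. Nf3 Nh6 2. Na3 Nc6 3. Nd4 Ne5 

  a b c d e f g h
  ─────────────────
8│♜ · ♝ ♛ ♚ ♝ · ♜│8
7│♟ ♟ ♟ ♟ ♟ ♟ ♟ ♟│7
6│· · · · · · · ♞│6
5│· · · · ♞ · · ·│5
4│· · · ♘ · · · ·│4
3│♘ · · · · · · ·│3
2│♙ ♙ ♙ ♙ ♙ ♙ ♙ ♙│2
1│♖ · ♗ ♕ ♔ ♗ · ♖│1
  ─────────────────
  a b c d e f g h

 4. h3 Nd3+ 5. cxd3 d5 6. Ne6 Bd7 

  a b c d e f g h
  ─────────────────
8│♜ · · ♛ ♚ ♝ · ♜│8
7│♟ ♟ ♟ ♝ ♟ ♟ ♟ ♟│7
6│· · · · ♘ · · ♞│6
5│· · · ♟ · · · ·│5
4│· · · · · · · ·│4
3│♘ · · ♙ · · · ♙│3
2│♙ ♙ · ♙ ♙ ♙ ♙ ·│2
1│♖ · ♗ ♕ ♔ ♗ · ♖│1
  ─────────────────
  a b c d e f g h

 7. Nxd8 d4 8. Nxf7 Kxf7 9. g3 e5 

  a b c d e f g h
  ─────────────────
8│♜ · · · · ♝ · ♜│8
7│♟ ♟ ♟ ♝ · ♚ ♟ ♟│7
6│· · · · · · · ♞│6
5│· · · · ♟ · · ·│5
4│· · · ♟ · · · ·│4
3│♘ · · ♙ · · ♙ ♙│3
2│♙ ♙ · ♙ ♙ ♙ · ·│2
1│♖ · ♗ ♕ ♔ ♗ · ♖│1
  ─────────────────
  a b c d e f g h

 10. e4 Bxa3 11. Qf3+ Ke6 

  a b c d e f g h
  ─────────────────
8│♜ · · · · · · ♜│8
7│♟ ♟ ♟ ♝ · · ♟ ♟│7
6│· · · · ♚ · · ♞│6
5│· · · · ♟ · · ·│5
4│· · · ♟ ♙ · · ·│4
3│♝ · · ♙ · ♕ ♙ ♙│3
2│♙ ♙ · ♙ · ♙ · ·│2
1│♖ · ♗ · ♔ ♗ · ♖│1
  ─────────────────
  a b c d e f g h


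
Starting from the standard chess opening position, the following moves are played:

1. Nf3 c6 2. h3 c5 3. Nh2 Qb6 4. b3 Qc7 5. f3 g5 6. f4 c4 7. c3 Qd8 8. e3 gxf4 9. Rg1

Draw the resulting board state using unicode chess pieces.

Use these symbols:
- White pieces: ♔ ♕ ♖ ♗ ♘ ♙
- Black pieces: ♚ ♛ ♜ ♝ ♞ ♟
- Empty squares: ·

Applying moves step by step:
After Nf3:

♜ ♞ ♝ ♛ ♚ ♝ ♞ ♜
♟ ♟ ♟ ♟ ♟ ♟ ♟ ♟
· · · · · · · ·
· · · · · · · ·
· · · · · · · ·
· · · · · ♘ · ·
♙ ♙ ♙ ♙ ♙ ♙ ♙ ♙
♖ ♘ ♗ ♕ ♔ ♗ · ♖


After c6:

♜ ♞ ♝ ♛ ♚ ♝ ♞ ♜
♟ ♟ · ♟ ♟ ♟ ♟ ♟
· · ♟ · · · · ·
· · · · · · · ·
· · · · · · · ·
· · · · · ♘ · ·
♙ ♙ ♙ ♙ ♙ ♙ ♙ ♙
♖ ♘ ♗ ♕ ♔ ♗ · ♖


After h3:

♜ ♞ ♝ ♛ ♚ ♝ ♞ ♜
♟ ♟ · ♟ ♟ ♟ ♟ ♟
· · ♟ · · · · ·
· · · · · · · ·
· · · · · · · ·
· · · · · ♘ · ♙
♙ ♙ ♙ ♙ ♙ ♙ ♙ ·
♖ ♘ ♗ ♕ ♔ ♗ · ♖


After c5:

♜ ♞ ♝ ♛ ♚ ♝ ♞ ♜
♟ ♟ · ♟ ♟ ♟ ♟ ♟
· · · · · · · ·
· · ♟ · · · · ·
· · · · · · · ·
· · · · · ♘ · ♙
♙ ♙ ♙ ♙ ♙ ♙ ♙ ·
♖ ♘ ♗ ♕ ♔ ♗ · ♖


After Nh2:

♜ ♞ ♝ ♛ ♚ ♝ ♞ ♜
♟ ♟ · ♟ ♟ ♟ ♟ ♟
· · · · · · · ·
· · ♟ · · · · ·
· · · · · · · ·
· · · · · · · ♙
♙ ♙ ♙ ♙ ♙ ♙ ♙ ♘
♖ ♘ ♗ ♕ ♔ ♗ · ♖


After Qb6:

♜ ♞ ♝ · ♚ ♝ ♞ ♜
♟ ♟ · ♟ ♟ ♟ ♟ ♟
· ♛ · · · · · ·
· · ♟ · · · · ·
· · · · · · · ·
· · · · · · · ♙
♙ ♙ ♙ ♙ ♙ ♙ ♙ ♘
♖ ♘ ♗ ♕ ♔ ♗ · ♖


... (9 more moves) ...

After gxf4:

♜ ♞ ♝ ♛ ♚ ♝ ♞ ♜
♟ ♟ · ♟ ♟ ♟ · ♟
· · · · · · · ·
· · · · · · · ·
· · ♟ · · ♟ · ·
· ♙ ♙ · ♙ · · ♙
♙ · · ♙ · · ♙ ♘
♖ ♘ ♗ ♕ ♔ ♗ · ♖


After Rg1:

♜ ♞ ♝ ♛ ♚ ♝ ♞ ♜
♟ ♟ · ♟ ♟ ♟ · ♟
· · · · · · · ·
· · · · · · · ·
· · ♟ · · ♟ · ·
· ♙ ♙ · ♙ · · ♙
♙ · · ♙ · · ♙ ♘
♖ ♘ ♗ ♕ ♔ ♗ ♖ ·



  a b c d e f g h
  ─────────────────
8│♜ ♞ ♝ ♛ ♚ ♝ ♞ ♜│8
7│♟ ♟ · ♟ ♟ ♟ · ♟│7
6│· · · · · · · ·│6
5│· · · · · · · ·│5
4│· · ♟ · · ♟ · ·│4
3│· ♙ ♙ · ♙ · · ♙│3
2│♙ · · ♙ · · ♙ ♘│2
1│♖ ♘ ♗ ♕ ♔ ♗ ♖ ·│1
  ─────────────────
  a b c d e f g h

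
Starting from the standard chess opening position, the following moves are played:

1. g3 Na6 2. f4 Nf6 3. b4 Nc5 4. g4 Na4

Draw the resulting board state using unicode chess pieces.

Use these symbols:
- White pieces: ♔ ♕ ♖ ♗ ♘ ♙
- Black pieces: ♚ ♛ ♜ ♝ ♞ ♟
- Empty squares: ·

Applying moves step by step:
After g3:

♜ ♞ ♝ ♛ ♚ ♝ ♞ ♜
♟ ♟ ♟ ♟ ♟ ♟ ♟ ♟
· · · · · · · ·
· · · · · · · ·
· · · · · · · ·
· · · · · · ♙ ·
♙ ♙ ♙ ♙ ♙ ♙ · ♙
♖ ♘ ♗ ♕ ♔ ♗ ♘ ♖


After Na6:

♜ · ♝ ♛ ♚ ♝ ♞ ♜
♟ ♟ ♟ ♟ ♟ ♟ ♟ ♟
♞ · · · · · · ·
· · · · · · · ·
· · · · · · · ·
· · · · · · ♙ ·
♙ ♙ ♙ ♙ ♙ ♙ · ♙
♖ ♘ ♗ ♕ ♔ ♗ ♘ ♖


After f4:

♜ · ♝ ♛ ♚ ♝ ♞ ♜
♟ ♟ ♟ ♟ ♟ ♟ ♟ ♟
♞ · · · · · · ·
· · · · · · · ·
· · · · · ♙ · ·
· · · · · · ♙ ·
♙ ♙ ♙ ♙ ♙ · · ♙
♖ ♘ ♗ ♕ ♔ ♗ ♘ ♖


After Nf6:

♜ · ♝ ♛ ♚ ♝ · ♜
♟ ♟ ♟ ♟ ♟ ♟ ♟ ♟
♞ · · · · ♞ · ·
· · · · · · · ·
· · · · · ♙ · ·
· · · · · · ♙ ·
♙ ♙ ♙ ♙ ♙ · · ♙
♖ ♘ ♗ ♕ ♔ ♗ ♘ ♖


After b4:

♜ · ♝ ♛ ♚ ♝ · ♜
♟ ♟ ♟ ♟ ♟ ♟ ♟ ♟
♞ · · · · ♞ · ·
· · · · · · · ·
· ♙ · · · ♙ · ·
· · · · · · ♙ ·
♙ · ♙ ♙ ♙ · · ♙
♖ ♘ ♗ ♕ ♔ ♗ ♘ ♖


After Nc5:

♜ · ♝ ♛ ♚ ♝ · ♜
♟ ♟ ♟ ♟ ♟ ♟ ♟ ♟
· · · · · ♞ · ·
· · ♞ · · · · ·
· ♙ · · · ♙ · ·
· · · · · · ♙ ·
♙ · ♙ ♙ ♙ · · ♙
♖ ♘ ♗ ♕ ♔ ♗ ♘ ♖


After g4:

♜ · ♝ ♛ ♚ ♝ · ♜
♟ ♟ ♟ ♟ ♟ ♟ ♟ ♟
· · · · · ♞ · ·
· · ♞ · · · · ·
· ♙ · · · ♙ ♙ ·
· · · · · · · ·
♙ · ♙ ♙ ♙ · · ♙
♖ ♘ ♗ ♕ ♔ ♗ ♘ ♖


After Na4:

♜ · ♝ ♛ ♚ ♝ · ♜
♟ ♟ ♟ ♟ ♟ ♟ ♟ ♟
· · · · · ♞ · ·
· · · · · · · ·
♞ ♙ · · · ♙ ♙ ·
· · · · · · · ·
♙ · ♙ ♙ ♙ · · ♙
♖ ♘ ♗ ♕ ♔ ♗ ♘ ♖



  a b c d e f g h
  ─────────────────
8│♜ · ♝ ♛ ♚ ♝ · ♜│8
7│♟ ♟ ♟ ♟ ♟ ♟ ♟ ♟│7
6│· · · · · ♞ · ·│6
5│· · · · · · · ·│5
4│♞ ♙ · · · ♙ ♙ ·│4
3│· · · · · · · ·│3
2│♙ · ♙ ♙ ♙ · · ♙│2
1│♖ ♘ ♗ ♕ ♔ ♗ ♘ ♖│1
  ─────────────────
  a b c d e f g h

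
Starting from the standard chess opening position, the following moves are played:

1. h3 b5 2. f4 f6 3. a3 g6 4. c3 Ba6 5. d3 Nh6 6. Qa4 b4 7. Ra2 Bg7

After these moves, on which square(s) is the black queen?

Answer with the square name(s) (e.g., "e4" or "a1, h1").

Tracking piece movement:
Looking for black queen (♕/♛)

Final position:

  a b c d e f g h
  ─────────────────
8│♜ ♞ · ♛ ♚ · · ♜│8
7│♟ · ♟ ♟ ♟ · ♝ ♟│7
6│♝ · · · · ♟ ♟ ♞│6
5│· · · · · · · ·│5
4│♕ ♟ · · · ♙ · ·│4
3│♙ · ♙ ♙ · · · ♙│3
2│♖ ♙ · · ♙ · ♙ ·│2
1│· ♘ ♗ · ♔ ♗ ♘ ♖│1
  ─────────────────
  a b c d e f g h


d8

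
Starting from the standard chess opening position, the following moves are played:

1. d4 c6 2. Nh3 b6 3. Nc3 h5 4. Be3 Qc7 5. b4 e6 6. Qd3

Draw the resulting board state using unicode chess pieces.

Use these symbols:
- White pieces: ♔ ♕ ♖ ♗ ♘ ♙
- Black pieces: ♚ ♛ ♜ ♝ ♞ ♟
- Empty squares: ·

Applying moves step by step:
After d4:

♜ ♞ ♝ ♛ ♚ ♝ ♞ ♜
♟ ♟ ♟ ♟ ♟ ♟ ♟ ♟
· · · · · · · ·
· · · · · · · ·
· · · ♙ · · · ·
· · · · · · · ·
♙ ♙ ♙ · ♙ ♙ ♙ ♙
♖ ♘ ♗ ♕ ♔ ♗ ♘ ♖


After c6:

♜ ♞ ♝ ♛ ♚ ♝ ♞ ♜
♟ ♟ · ♟ ♟ ♟ ♟ ♟
· · ♟ · · · · ·
· · · · · · · ·
· · · ♙ · · · ·
· · · · · · · ·
♙ ♙ ♙ · ♙ ♙ ♙ ♙
♖ ♘ ♗ ♕ ♔ ♗ ♘ ♖


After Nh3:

♜ ♞ ♝ ♛ ♚ ♝ ♞ ♜
♟ ♟ · ♟ ♟ ♟ ♟ ♟
· · ♟ · · · · ·
· · · · · · · ·
· · · ♙ · · · ·
· · · · · · · ♘
♙ ♙ ♙ · ♙ ♙ ♙ ♙
♖ ♘ ♗ ♕ ♔ ♗ · ♖


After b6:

♜ ♞ ♝ ♛ ♚ ♝ ♞ ♜
♟ · · ♟ ♟ ♟ ♟ ♟
· ♟ ♟ · · · · ·
· · · · · · · ·
· · · ♙ · · · ·
· · · · · · · ♘
♙ ♙ ♙ · ♙ ♙ ♙ ♙
♖ ♘ ♗ ♕ ♔ ♗ · ♖


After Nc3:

♜ ♞ ♝ ♛ ♚ ♝ ♞ ♜
♟ · · ♟ ♟ ♟ ♟ ♟
· ♟ ♟ · · · · ·
· · · · · · · ·
· · · ♙ · · · ·
· · ♘ · · · · ♘
♙ ♙ ♙ · ♙ ♙ ♙ ♙
♖ · ♗ ♕ ♔ ♗ · ♖


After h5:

♜ ♞ ♝ ♛ ♚ ♝ ♞ ♜
♟ · · ♟ ♟ ♟ ♟ ·
· ♟ ♟ · · · · ·
· · · · · · · ♟
· · · ♙ · · · ·
· · ♘ · · · · ♘
♙ ♙ ♙ · ♙ ♙ ♙ ♙
♖ · ♗ ♕ ♔ ♗ · ♖


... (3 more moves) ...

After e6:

♜ ♞ ♝ · ♚ ♝ ♞ ♜
♟ · ♛ ♟ · ♟ ♟ ·
· ♟ ♟ · ♟ · · ·
· · · · · · · ♟
· ♙ · ♙ · · · ·
· · ♘ · ♗ · · ♘
♙ · ♙ · ♙ ♙ ♙ ♙
♖ · · ♕ ♔ ♗ · ♖


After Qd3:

♜ ♞ ♝ · ♚ ♝ ♞ ♜
♟ · ♛ ♟ · ♟ ♟ ·
· ♟ ♟ · ♟ · · ·
· · · · · · · ♟
· ♙ · ♙ · · · ·
· · ♘ ♕ ♗ · · ♘
♙ · ♙ · ♙ ♙ ♙ ♙
♖ · · · ♔ ♗ · ♖



  a b c d e f g h
  ─────────────────
8│♜ ♞ ♝ · ♚ ♝ ♞ ♜│8
7│♟ · ♛ ♟ · ♟ ♟ ·│7
6│· ♟ ♟ · ♟ · · ·│6
5│· · · · · · · ♟│5
4│· ♙ · ♙ · · · ·│4
3│· · ♘ ♕ ♗ · · ♘│3
2│♙ · ♙ · ♙ ♙ ♙ ♙│2
1│♖ · · · ♔ ♗ · ♖│1
  ─────────────────
  a b c d e f g h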